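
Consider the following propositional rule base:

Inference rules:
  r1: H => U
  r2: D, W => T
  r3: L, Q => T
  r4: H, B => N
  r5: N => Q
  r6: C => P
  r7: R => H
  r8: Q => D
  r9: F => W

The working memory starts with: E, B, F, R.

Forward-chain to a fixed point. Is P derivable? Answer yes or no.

no

[1] r7 [R => H]; r9 [F => W]. ⇒ new: H, W.
[2] r1 [H => U]; r4 [H, B => N]. ⇒ new: U, N.
[3] r5 [N => Q]. ⇒ new: Q.
[4] r8 [Q => D]. ⇒ new: D.
[5] r2 [D, W => T]. ⇒ new: T.
Fixed point reached. P is concluded only by r6; r6 needs C (never derived).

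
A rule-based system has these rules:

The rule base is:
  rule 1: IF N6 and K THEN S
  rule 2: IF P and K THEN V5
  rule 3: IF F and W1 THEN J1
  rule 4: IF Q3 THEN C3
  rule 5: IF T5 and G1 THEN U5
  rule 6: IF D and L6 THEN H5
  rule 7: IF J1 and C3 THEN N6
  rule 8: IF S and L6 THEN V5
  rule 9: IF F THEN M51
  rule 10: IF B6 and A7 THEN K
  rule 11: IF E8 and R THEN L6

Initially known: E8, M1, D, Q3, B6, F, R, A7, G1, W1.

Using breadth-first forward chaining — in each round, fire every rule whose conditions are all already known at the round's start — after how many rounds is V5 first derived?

4

Round 1 fires rule 3, rule 4, rule 9, rule 10, rule 11, giving J1, C3, M51, K, L6.
Round 2 fires rule 6, rule 7, giving H5, N6.
Round 3 fires rule 1, giving S.
Round 4 fires rule 8, giving V5.
V5 first appears in round 4.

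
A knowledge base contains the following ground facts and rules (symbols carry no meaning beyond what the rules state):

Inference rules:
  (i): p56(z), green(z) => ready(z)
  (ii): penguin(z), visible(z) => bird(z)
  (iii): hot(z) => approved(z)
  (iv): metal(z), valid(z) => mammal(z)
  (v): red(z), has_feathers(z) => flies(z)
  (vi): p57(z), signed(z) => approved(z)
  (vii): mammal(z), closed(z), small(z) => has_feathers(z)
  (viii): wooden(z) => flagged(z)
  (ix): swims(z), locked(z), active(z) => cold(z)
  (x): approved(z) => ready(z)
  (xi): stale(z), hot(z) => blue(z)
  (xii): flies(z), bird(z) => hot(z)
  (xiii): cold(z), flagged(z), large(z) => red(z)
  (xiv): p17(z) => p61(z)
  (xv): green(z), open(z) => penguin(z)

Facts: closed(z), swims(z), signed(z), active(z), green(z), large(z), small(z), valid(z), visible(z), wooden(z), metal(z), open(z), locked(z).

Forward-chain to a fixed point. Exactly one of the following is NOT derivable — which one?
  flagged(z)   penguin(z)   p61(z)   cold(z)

Round 1 fires (iv), (viii), (ix), (xv), giving mammal(z), flagged(z), cold(z), penguin(z).
Round 2 fires (ii), (vii), (xiii), giving bird(z), has_feathers(z), red(z).
Round 3 fires (v), giving flies(z).
Round 4 fires (xii), giving hot(z).
Round 5 fires (iii), giving approved(z).
Round 6 fires (x), giving ready(z).
Derived: cold(z) (round 1), flagged(z) (round 1), penguin(z) (round 1). p61(z) never appears in any round.

p61(z)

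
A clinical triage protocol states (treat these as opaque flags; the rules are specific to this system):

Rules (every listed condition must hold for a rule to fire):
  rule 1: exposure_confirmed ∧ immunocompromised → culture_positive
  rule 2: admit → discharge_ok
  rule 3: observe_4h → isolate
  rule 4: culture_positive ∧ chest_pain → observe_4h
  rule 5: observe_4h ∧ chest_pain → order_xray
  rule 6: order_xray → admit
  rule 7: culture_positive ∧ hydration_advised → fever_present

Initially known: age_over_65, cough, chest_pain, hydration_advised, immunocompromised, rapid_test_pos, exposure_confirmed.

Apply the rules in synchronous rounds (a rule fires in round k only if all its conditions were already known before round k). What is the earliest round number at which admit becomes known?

[1] rule 1 [exposure_confirmed ∧ immunocompromised → culture_positive]. ⇒ new: culture_positive.
[2] rule 4 [culture_positive ∧ chest_pain → observe_4h]; rule 7 [culture_positive ∧ hydration_advised → fever_present]. ⇒ new: observe_4h, fever_present.
[3] rule 3 [observe_4h → isolate]; rule 5 [observe_4h ∧ chest_pain → order_xray]. ⇒ new: isolate, order_xray.
[4] rule 6 [order_xray → admit]. ⇒ new: admit.
admit first appears in round 4.

4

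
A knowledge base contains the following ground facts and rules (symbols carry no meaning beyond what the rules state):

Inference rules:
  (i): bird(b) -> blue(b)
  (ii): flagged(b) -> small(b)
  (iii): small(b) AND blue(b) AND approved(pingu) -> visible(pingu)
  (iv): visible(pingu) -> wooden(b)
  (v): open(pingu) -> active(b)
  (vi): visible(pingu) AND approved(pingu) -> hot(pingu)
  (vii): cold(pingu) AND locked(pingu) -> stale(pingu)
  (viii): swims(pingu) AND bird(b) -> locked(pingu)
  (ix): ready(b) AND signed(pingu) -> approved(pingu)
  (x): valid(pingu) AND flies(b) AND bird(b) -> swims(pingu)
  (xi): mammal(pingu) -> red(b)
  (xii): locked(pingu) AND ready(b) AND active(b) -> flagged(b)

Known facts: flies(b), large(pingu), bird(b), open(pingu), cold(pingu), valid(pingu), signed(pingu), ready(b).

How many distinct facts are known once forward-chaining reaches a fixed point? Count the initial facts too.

19

Round 1: (i) [bird(b) -> blue(b)]; (v) [open(pingu) -> active(b)]; (ix) [ready(b) AND signed(pingu) -> approved(pingu)]; (x) [valid(pingu) AND flies(b) AND bird(b) -> swims(pingu)]. Adds blue(b), active(b), approved(pingu), swims(pingu).
Round 2: (viii) [swims(pingu) AND bird(b) -> locked(pingu)]. Adds locked(pingu).
Round 3: (vii) [cold(pingu) AND locked(pingu) -> stale(pingu)]; (xii) [locked(pingu) AND ready(b) AND active(b) -> flagged(b)]. Adds stale(pingu), flagged(b).
Round 4: (ii) [flagged(b) -> small(b)]. Adds small(b).
Round 5: (iii) [small(b) AND blue(b) AND approved(pingu) -> visible(pingu)]. Adds visible(pingu).
Round 6: (iv) [visible(pingu) -> wooden(b)]; (vi) [visible(pingu) AND approved(pingu) -> hot(pingu)]. Adds wooden(b), hot(pingu).
Closure: {active(b), approved(pingu), bird(b), blue(b), cold(pingu), flagged(b), flies(b), hot(pingu), large(pingu), locked(pingu), open(pingu), ready(b), signed(pingu), small(b), stale(pingu), swims(pingu), valid(pingu), visible(pingu), wooden(b)} — 19 facts.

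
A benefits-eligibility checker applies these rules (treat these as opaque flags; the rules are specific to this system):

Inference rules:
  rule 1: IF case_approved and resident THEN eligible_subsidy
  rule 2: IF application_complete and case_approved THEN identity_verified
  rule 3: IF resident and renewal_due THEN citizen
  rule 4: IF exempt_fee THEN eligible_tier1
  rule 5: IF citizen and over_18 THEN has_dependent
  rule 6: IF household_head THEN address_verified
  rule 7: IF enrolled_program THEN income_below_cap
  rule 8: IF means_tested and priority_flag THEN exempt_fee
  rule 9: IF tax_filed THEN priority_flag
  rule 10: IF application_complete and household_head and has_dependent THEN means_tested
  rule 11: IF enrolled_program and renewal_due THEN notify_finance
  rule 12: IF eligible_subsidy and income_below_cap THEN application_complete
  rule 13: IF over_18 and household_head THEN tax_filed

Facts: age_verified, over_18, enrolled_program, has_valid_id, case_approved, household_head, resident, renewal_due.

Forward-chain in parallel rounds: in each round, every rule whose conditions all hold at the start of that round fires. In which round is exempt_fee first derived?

[1] rule 1 [IF case_approved and resident THEN eligible_subsidy]; rule 3 [IF resident and renewal_due THEN citizen]; rule 6 [IF household_head THEN address_verified]; rule 7 [IF enrolled_program THEN income_below_cap]; rule 11 [IF enrolled_program and renewal_due THEN notify_finance]; rule 13 [IF over_18 and household_head THEN tax_filed]. ⇒ new: eligible_subsidy, citizen, address_verified, income_below_cap, notify_finance, tax_filed.
[2] rule 5 [IF citizen and over_18 THEN has_dependent]; rule 9 [IF tax_filed THEN priority_flag]; rule 12 [IF eligible_subsidy and income_below_cap THEN application_complete]. ⇒ new: has_dependent, priority_flag, application_complete.
[3] rule 2 [IF application_complete and case_approved THEN identity_verified]; rule 10 [IF application_complete and household_head and has_dependent THEN means_tested]. ⇒ new: identity_verified, means_tested.
[4] rule 8 [IF means_tested and priority_flag THEN exempt_fee]. ⇒ new: exempt_fee.
exempt_fee first appears in round 4.

4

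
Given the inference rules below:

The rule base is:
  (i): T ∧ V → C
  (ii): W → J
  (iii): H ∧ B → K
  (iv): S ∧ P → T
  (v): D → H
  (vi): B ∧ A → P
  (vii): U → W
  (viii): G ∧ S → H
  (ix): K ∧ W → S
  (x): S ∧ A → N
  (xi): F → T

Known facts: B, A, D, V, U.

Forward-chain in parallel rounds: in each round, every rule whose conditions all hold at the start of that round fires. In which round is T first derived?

Round 1: (v) [D → H]; (vi) [B ∧ A → P]; (vii) [U → W]. Adds H, P, W.
Round 2: (ii) [W → J]; (iii) [H ∧ B → K]. Adds J, K.
Round 3: (ix) [K ∧ W → S]. Adds S.
Round 4: (iv) [S ∧ P → T]; (x) [S ∧ A → N]. Adds T, N.
T first appears in round 4.

4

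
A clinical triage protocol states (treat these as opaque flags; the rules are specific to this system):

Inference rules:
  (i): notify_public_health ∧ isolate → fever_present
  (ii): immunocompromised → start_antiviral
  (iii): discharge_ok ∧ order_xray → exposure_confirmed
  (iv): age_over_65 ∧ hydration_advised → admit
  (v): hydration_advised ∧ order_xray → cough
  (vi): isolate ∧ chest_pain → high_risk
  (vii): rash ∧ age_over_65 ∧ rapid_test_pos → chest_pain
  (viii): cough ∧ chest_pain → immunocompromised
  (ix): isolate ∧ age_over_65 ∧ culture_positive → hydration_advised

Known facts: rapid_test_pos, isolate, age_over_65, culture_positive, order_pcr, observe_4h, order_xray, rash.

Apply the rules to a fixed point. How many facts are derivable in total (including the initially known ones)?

15

[1] (vii) [rash ∧ age_over_65 ∧ rapid_test_pos → chest_pain]; (ix) [isolate ∧ age_over_65 ∧ culture_positive → hydration_advised]. ⇒ new: chest_pain, hydration_advised.
[2] (iv) [age_over_65 ∧ hydration_advised → admit]; (v) [hydration_advised ∧ order_xray → cough]; (vi) [isolate ∧ chest_pain → high_risk]. ⇒ new: admit, cough, high_risk.
[3] (viii) [cough ∧ chest_pain → immunocompromised]. ⇒ new: immunocompromised.
[4] (ii) [immunocompromised → start_antiviral]. ⇒ new: start_antiviral.
Closure: {admit, age_over_65, chest_pain, cough, culture_positive, high_risk, hydration_advised, immunocompromised, isolate, observe_4h, order_pcr, order_xray, rapid_test_pos, rash, start_antiviral} — 15 facts.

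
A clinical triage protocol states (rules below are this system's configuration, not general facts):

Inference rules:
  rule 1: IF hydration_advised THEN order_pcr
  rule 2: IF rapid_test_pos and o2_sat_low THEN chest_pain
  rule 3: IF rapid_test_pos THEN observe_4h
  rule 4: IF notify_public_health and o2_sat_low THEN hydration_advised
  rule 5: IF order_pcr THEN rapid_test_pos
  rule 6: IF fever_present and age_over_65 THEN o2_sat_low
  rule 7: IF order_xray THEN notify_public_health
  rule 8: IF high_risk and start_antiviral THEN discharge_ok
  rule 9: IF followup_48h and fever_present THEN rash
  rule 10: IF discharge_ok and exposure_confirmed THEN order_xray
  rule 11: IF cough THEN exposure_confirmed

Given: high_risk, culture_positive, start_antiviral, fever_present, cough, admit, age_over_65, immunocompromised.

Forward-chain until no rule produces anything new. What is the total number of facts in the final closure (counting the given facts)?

Round 1 — rule 6, rule 8, rule 11, derive o2_sat_low, discharge_ok, exposure_confirmed.
Round 2 — rule 10, derive order_xray.
Round 3 — rule 7, derive notify_public_health.
Round 4 — rule 4, derive hydration_advised.
Round 5 — rule 1, derive order_pcr.
Round 6 — rule 5, derive rapid_test_pos.
Round 7 — rule 2, rule 3, derive chest_pain, observe_4h.
Closure: {admit, age_over_65, chest_pain, cough, culture_positive, discharge_ok, exposure_confirmed, fever_present, high_risk, hydration_advised, immunocompromised, notify_public_health, o2_sat_low, observe_4h, order_pcr, order_xray, rapid_test_pos, start_antiviral} — 18 facts.

18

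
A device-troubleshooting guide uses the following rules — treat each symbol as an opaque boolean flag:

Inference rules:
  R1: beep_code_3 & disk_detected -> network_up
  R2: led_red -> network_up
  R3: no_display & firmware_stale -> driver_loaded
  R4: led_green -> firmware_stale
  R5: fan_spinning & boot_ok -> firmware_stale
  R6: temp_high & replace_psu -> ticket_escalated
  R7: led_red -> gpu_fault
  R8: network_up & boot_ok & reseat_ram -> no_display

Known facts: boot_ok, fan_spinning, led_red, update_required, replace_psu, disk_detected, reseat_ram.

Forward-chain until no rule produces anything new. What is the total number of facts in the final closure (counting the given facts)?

Round 1: R2 [led_red -> network_up]; R5 [fan_spinning & boot_ok -> firmware_stale]; R7 [led_red -> gpu_fault]. New: network_up, firmware_stale, gpu_fault.
Round 2: R8 [network_up & boot_ok & reseat_ram -> no_display]. New: no_display.
Round 3: R3 [no_display & firmware_stale -> driver_loaded]. New: driver_loaded.
Closure: {boot_ok, disk_detected, driver_loaded, fan_spinning, firmware_stale, gpu_fault, led_red, network_up, no_display, replace_psu, reseat_ram, update_required} — 12 facts.

12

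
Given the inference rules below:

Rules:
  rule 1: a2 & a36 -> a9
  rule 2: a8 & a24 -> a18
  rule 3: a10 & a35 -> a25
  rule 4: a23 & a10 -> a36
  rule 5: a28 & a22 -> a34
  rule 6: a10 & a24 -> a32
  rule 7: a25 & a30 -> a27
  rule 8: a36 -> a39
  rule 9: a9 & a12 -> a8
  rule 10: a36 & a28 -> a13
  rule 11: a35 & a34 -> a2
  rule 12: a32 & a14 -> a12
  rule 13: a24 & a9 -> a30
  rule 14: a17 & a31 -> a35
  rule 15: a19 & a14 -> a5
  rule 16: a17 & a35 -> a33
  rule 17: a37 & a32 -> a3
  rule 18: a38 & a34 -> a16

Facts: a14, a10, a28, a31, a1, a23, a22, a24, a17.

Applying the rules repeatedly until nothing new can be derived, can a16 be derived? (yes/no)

no

[1] rule 4 [a23 & a10 -> a36]; rule 5 [a28 & a22 -> a34]; rule 6 [a10 & a24 -> a32]; rule 14 [a17 & a31 -> a35]. ⇒ new: a36, a34, a32, a35.
[2] rule 3 [a10 & a35 -> a25]; rule 8 [a36 -> a39]; rule 10 [a36 & a28 -> a13]; rule 11 [a35 & a34 -> a2]; rule 12 [a32 & a14 -> a12]; rule 16 [a17 & a35 -> a33]. ⇒ new: a25, a39, a13, a2, a12, a33.
[3] rule 1 [a2 & a36 -> a9]. ⇒ new: a9.
[4] rule 9 [a9 & a12 -> a8]; rule 13 [a24 & a9 -> a30]. ⇒ new: a8, a30.
[5] rule 2 [a8 & a24 -> a18]; rule 7 [a25 & a30 -> a27]. ⇒ new: a18, a27.
Fixed point reached. a16 is concluded only by rule 18; rule 18 needs a38 (never derived).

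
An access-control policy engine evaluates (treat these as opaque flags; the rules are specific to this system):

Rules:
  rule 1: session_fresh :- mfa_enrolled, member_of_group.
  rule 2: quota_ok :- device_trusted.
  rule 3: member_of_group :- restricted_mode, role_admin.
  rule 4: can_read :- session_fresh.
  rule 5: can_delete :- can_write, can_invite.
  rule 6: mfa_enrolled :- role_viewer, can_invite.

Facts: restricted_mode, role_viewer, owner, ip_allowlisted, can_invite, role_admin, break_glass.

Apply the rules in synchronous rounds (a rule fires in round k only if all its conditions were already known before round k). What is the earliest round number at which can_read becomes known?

Round 1 — rule 3, rule 6, derive member_of_group, mfa_enrolled.
Round 2 — rule 1, derive session_fresh.
Round 3 — rule 4, derive can_read.
can_read first appears in round 3.

3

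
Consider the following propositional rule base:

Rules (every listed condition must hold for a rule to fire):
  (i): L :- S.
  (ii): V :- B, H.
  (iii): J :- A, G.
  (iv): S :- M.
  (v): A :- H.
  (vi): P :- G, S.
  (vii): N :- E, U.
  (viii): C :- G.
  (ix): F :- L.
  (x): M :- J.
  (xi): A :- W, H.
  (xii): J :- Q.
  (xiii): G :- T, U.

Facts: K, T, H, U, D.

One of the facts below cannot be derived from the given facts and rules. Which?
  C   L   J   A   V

V

Round 1: (v) [A :- H.]; (xiii) [G :- T, U.]. New: A, G.
Round 2: (iii) [J :- A, G.]; (viii) [C :- G.]. New: J, C.
Round 3: (x) [M :- J.]. New: M.
Round 4: (iv) [S :- M.]. New: S.
Round 5: (i) [L :- S.]; (vi) [P :- G, S.]. New: L, P.
Round 6: (ix) [F :- L.]. New: F.
Derived: L (round 5), A (round 1), J (round 2), C (round 2). V never appears in any round.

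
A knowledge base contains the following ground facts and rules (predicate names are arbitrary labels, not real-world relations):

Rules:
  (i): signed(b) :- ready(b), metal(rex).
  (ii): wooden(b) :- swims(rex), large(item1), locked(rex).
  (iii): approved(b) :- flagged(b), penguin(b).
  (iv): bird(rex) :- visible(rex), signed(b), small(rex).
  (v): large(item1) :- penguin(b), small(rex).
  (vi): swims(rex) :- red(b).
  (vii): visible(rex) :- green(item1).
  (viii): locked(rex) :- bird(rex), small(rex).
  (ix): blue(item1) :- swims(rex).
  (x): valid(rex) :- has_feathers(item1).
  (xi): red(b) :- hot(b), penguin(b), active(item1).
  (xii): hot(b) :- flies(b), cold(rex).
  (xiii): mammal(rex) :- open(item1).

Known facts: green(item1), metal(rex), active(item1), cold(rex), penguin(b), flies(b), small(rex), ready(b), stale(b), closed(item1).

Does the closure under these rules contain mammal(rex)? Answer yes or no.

Round 1 fires (i), (v), (vii), (xii), giving signed(b), large(item1), visible(rex), hot(b).
Round 2 fires (iv), (xi), giving bird(rex), red(b).
Round 3 fires (vi), (viii), giving swims(rex), locked(rex).
Round 4 fires (ii), (ix), giving wooden(b), blue(item1).
Fixed point reached. mammal(rex) is concluded only by (xiii); (xiii) needs open(item1) (never derived).

no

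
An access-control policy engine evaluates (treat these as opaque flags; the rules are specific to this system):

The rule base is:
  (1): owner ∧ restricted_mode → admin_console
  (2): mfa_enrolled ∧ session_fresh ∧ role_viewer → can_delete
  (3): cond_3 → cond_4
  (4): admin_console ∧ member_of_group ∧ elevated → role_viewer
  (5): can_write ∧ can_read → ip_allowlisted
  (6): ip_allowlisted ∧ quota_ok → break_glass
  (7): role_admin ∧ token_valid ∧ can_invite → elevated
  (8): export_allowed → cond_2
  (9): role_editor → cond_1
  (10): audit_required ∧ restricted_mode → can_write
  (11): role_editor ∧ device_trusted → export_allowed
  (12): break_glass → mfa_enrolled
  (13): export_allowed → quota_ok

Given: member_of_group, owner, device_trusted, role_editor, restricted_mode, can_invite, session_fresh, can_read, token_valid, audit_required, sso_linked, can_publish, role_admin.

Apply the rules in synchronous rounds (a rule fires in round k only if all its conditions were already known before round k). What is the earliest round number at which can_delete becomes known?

5

[1] (1) [owner ∧ restricted_mode → admin_console]; (7) [role_admin ∧ token_valid ∧ can_invite → elevated]; (9) [role_editor → cond_1]; (10) [audit_required ∧ restricted_mode → can_write]; (11) [role_editor ∧ device_trusted → export_allowed]. ⇒ new: admin_console, elevated, cond_1, can_write, export_allowed.
[2] (4) [admin_console ∧ member_of_group ∧ elevated → role_viewer]; (5) [can_write ∧ can_read → ip_allowlisted]; (8) [export_allowed → cond_2]; (13) [export_allowed → quota_ok]. ⇒ new: role_viewer, ip_allowlisted, cond_2, quota_ok.
[3] (6) [ip_allowlisted ∧ quota_ok → break_glass]. ⇒ new: break_glass.
[4] (12) [break_glass → mfa_enrolled]. ⇒ new: mfa_enrolled.
[5] (2) [mfa_enrolled ∧ session_fresh ∧ role_viewer → can_delete]. ⇒ new: can_delete.
can_delete first appears in round 5.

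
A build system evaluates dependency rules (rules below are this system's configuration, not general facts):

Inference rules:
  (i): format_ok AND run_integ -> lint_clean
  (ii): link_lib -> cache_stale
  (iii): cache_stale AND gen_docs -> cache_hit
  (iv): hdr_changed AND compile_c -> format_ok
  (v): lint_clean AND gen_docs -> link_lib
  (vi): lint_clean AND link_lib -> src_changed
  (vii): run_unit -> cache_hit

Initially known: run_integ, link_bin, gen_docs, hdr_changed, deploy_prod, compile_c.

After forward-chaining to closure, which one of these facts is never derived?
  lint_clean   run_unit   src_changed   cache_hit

Round 1 — (iv), derive format_ok.
Round 2 — (i), derive lint_clean.
Round 3 — (v), derive link_lib.
Round 4 — (ii), (vi), derive cache_stale, src_changed.
Round 5 — (iii), derive cache_hit.
Derived: src_changed (round 4), lint_clean (round 2), cache_hit (round 5). run_unit never appears in any round.

run_unit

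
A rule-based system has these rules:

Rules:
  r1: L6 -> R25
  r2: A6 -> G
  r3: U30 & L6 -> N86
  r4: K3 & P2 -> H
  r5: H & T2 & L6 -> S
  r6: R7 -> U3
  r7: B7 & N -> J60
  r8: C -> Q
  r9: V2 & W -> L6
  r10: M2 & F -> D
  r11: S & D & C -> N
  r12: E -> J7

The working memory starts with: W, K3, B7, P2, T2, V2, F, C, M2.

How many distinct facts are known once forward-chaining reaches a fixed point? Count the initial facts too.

17

Round 1 — r4, r8, r9, r10, derive H, Q, L6, D.
Round 2 — r1, r5, derive R25, S.
Round 3 — r11, derive N.
Round 4 — r7, derive J60.
Closure: {B7, C, D, F, H, J60, K3, L6, M2, N, P2, Q, R25, S, T2, V2, W} — 17 facts.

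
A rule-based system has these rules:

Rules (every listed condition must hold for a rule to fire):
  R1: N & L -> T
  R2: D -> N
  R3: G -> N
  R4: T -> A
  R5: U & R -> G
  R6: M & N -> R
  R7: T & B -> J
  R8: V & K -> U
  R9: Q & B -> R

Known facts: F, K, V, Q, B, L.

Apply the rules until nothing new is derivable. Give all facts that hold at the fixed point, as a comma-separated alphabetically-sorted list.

A, B, F, G, J, K, L, N, Q, R, T, U, V

Round 1: R8 [V & K -> U]; R9 [Q & B -> R]. Adds U, R.
Round 2: R5 [U & R -> G]. Adds G.
Round 3: R3 [G -> N]. Adds N.
Round 4: R1 [N & L -> T]. Adds T.
Round 5: R4 [T -> A]; R7 [T & B -> J]. Adds A, J.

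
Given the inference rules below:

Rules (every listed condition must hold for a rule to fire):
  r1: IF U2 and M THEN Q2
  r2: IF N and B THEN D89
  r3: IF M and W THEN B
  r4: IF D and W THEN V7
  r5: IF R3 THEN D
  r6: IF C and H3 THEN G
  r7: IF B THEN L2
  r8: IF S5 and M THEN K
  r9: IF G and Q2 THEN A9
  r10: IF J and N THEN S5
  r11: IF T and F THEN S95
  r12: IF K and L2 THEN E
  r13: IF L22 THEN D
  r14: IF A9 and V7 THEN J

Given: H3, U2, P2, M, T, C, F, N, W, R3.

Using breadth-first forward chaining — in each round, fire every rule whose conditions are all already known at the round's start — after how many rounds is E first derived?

6

Round 1 fires r1, r3, r5, r6, r11, giving Q2, B, D, G, S95.
Round 2 fires r2, r4, r7, r9, giving D89, V7, L2, A9.
Round 3 fires r14, giving J.
Round 4 fires r10, giving S5.
Round 5 fires r8, giving K.
Round 6 fires r12, giving E.
E first appears in round 6.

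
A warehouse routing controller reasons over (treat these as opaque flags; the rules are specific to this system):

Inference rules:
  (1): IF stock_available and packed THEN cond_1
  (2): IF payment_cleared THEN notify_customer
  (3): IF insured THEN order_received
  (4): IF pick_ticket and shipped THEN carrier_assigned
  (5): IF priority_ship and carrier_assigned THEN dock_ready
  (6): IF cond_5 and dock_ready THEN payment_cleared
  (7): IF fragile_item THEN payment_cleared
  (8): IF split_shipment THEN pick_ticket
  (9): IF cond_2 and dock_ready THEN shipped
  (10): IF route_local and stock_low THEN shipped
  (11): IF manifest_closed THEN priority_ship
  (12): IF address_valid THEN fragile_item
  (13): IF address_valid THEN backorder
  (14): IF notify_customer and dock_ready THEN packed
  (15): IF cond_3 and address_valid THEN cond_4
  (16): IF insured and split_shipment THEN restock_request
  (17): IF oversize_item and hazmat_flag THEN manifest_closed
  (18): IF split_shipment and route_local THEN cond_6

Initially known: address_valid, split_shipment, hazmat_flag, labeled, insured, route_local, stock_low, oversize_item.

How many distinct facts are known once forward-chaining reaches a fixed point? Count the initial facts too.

22

Round 1: (3) [IF insured THEN order_received]; (8) [IF split_shipment THEN pick_ticket]; (10) [IF route_local and stock_low THEN shipped]; (12) [IF address_valid THEN fragile_item]; (13) [IF address_valid THEN backorder]; (16) [IF insured and split_shipment THEN restock_request]; (17) [IF oversize_item and hazmat_flag THEN manifest_closed]; (18) [IF split_shipment and route_local THEN cond_6]. Adds order_received, pick_ticket, shipped, fragile_item, backorder, restock_request, manifest_closed, cond_6.
Round 2: (4) [IF pick_ticket and shipped THEN carrier_assigned]; (7) [IF fragile_item THEN payment_cleared]; (11) [IF manifest_closed THEN priority_ship]. Adds carrier_assigned, payment_cleared, priority_ship.
Round 3: (2) [IF payment_cleared THEN notify_customer]; (5) [IF priority_ship and carrier_assigned THEN dock_ready]. Adds notify_customer, dock_ready.
Round 4: (14) [IF notify_customer and dock_ready THEN packed]. Adds packed.
Closure: {address_valid, backorder, carrier_assigned, cond_6, dock_ready, fragile_item, hazmat_flag, insured, labeled, manifest_closed, notify_customer, order_received, oversize_item, packed, payment_cleared, pick_ticket, priority_ship, restock_request, route_local, shipped, split_shipment, stock_low} — 22 facts.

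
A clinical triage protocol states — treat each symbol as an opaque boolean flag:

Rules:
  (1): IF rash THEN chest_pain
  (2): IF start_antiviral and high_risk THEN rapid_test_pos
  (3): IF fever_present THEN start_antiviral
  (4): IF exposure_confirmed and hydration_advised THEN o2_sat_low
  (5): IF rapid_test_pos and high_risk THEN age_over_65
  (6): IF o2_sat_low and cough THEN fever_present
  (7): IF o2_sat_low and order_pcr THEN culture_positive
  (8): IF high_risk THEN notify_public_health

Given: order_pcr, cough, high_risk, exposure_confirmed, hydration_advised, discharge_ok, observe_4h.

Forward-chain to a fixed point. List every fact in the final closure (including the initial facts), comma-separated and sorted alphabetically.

Round 1 — (4), (8), derive o2_sat_low, notify_public_health.
Round 2 — (6), (7), derive fever_present, culture_positive.
Round 3 — (3), derive start_antiviral.
Round 4 — (2), derive rapid_test_pos.
Round 5 — (5), derive age_over_65.

age_over_65, cough, culture_positive, discharge_ok, exposure_confirmed, fever_present, high_risk, hydration_advised, notify_public_health, o2_sat_low, observe_4h, order_pcr, rapid_test_pos, start_antiviral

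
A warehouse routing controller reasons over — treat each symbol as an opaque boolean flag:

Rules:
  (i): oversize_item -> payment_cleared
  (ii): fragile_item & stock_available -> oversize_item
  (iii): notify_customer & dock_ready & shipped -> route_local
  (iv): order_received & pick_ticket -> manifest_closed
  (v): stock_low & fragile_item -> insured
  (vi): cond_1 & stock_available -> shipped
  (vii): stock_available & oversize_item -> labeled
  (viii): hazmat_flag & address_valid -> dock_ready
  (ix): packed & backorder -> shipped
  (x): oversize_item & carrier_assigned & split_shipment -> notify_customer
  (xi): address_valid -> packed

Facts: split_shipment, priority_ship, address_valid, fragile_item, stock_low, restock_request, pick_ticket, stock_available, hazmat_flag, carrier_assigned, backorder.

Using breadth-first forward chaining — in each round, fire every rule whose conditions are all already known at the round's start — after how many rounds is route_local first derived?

Round 1 — (ii), (v), (viii), (xi), derive oversize_item, insured, dock_ready, packed.
Round 2 — (i), (vii), (ix), (x), derive payment_cleared, labeled, shipped, notify_customer.
Round 3 — (iii), derive route_local.
route_local first appears in round 3.

3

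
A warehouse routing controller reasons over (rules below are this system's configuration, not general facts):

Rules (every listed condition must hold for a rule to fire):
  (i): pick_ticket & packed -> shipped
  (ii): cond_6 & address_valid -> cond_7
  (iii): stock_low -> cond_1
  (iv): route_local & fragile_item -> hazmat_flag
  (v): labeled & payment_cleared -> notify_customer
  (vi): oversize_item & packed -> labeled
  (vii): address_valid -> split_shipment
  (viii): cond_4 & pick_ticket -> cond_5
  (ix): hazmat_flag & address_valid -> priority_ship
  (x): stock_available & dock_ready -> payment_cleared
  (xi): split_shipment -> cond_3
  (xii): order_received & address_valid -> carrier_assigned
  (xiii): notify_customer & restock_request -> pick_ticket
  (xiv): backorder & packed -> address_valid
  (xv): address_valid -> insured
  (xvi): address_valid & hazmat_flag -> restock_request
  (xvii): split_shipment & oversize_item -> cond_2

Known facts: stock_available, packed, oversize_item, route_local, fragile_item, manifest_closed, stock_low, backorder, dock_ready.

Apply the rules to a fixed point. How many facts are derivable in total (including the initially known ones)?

[1] (iii) [stock_low -> cond_1]; (iv) [route_local & fragile_item -> hazmat_flag]; (vi) [oversize_item & packed -> labeled]; (x) [stock_available & dock_ready -> payment_cleared]; (xiv) [backorder & packed -> address_valid]. ⇒ new: cond_1, hazmat_flag, labeled, payment_cleared, address_valid.
[2] (v) [labeled & payment_cleared -> notify_customer]; (vii) [address_valid -> split_shipment]; (ix) [hazmat_flag & address_valid -> priority_ship]; (xv) [address_valid -> insured]; (xvi) [address_valid & hazmat_flag -> restock_request]. ⇒ new: notify_customer, split_shipment, priority_ship, insured, restock_request.
[3] (xi) [split_shipment -> cond_3]; (xiii) [notify_customer & restock_request -> pick_ticket]; (xvii) [split_shipment & oversize_item -> cond_2]. ⇒ new: cond_3, pick_ticket, cond_2.
[4] (i) [pick_ticket & packed -> shipped]. ⇒ new: shipped.
Closure: {address_valid, backorder, cond_1, cond_2, cond_3, dock_ready, fragile_item, hazmat_flag, insured, labeled, manifest_closed, notify_customer, oversize_item, packed, payment_cleared, pick_ticket, priority_ship, restock_request, route_local, shipped, split_shipment, stock_available, stock_low} — 23 facts.

23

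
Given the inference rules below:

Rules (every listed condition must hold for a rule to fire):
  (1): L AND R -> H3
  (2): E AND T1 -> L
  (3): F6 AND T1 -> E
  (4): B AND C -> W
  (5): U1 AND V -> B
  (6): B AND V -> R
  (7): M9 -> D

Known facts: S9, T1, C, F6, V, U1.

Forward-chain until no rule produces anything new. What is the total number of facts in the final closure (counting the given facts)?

12

Round 1 fires (3), (5), giving E, B.
Round 2 fires (2), (4), (6), giving L, W, R.
Round 3 fires (1), giving H3.
Closure: {B, C, E, F6, H3, L, R, S9, T1, U1, V, W} — 12 facts.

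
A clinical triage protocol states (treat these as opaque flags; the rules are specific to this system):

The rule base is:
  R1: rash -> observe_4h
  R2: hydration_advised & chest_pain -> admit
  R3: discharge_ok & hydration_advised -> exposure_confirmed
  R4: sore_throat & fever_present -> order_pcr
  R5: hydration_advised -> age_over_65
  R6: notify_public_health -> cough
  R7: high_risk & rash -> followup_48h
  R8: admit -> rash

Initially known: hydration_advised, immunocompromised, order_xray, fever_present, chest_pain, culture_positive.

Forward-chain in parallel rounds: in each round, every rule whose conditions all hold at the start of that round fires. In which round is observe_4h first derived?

Round 1: R2 [hydration_advised & chest_pain -> admit]; R5 [hydration_advised -> age_over_65]. Adds admit, age_over_65.
Round 2: R8 [admit -> rash]. Adds rash.
Round 3: R1 [rash -> observe_4h]. Adds observe_4h.
observe_4h first appears in round 3.

3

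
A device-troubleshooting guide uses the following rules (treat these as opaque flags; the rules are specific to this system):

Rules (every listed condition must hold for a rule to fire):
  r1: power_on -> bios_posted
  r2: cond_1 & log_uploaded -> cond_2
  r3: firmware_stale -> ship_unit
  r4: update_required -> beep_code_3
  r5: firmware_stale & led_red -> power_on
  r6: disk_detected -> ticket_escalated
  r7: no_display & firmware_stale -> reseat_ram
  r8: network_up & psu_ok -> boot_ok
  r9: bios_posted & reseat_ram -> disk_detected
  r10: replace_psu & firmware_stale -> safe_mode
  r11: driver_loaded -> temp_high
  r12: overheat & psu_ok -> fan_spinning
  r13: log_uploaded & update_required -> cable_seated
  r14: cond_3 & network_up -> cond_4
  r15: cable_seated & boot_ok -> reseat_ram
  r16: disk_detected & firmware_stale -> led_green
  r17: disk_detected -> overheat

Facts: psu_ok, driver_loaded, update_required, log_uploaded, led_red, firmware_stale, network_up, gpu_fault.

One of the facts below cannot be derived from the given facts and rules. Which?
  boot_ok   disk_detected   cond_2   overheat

cond_2

[1] r3 [firmware_stale -> ship_unit]; r4 [update_required -> beep_code_3]; r5 [firmware_stale & led_red -> power_on]; r8 [network_up & psu_ok -> boot_ok]; r11 [driver_loaded -> temp_high]; r13 [log_uploaded & update_required -> cable_seated]. ⇒ new: ship_unit, beep_code_3, power_on, boot_ok, temp_high, cable_seated.
[2] r1 [power_on -> bios_posted]; r15 [cable_seated & boot_ok -> reseat_ram]. ⇒ new: bios_posted, reseat_ram.
[3] r9 [bios_posted & reseat_ram -> disk_detected]. ⇒ new: disk_detected.
[4] r6 [disk_detected -> ticket_escalated]; r16 [disk_detected & firmware_stale -> led_green]; r17 [disk_detected -> overheat]. ⇒ new: ticket_escalated, led_green, overheat.
[5] r12 [overheat & psu_ok -> fan_spinning]. ⇒ new: fan_spinning.
Derived: boot_ok (round 1), disk_detected (round 3), overheat (round 4). cond_2 never appears in any round.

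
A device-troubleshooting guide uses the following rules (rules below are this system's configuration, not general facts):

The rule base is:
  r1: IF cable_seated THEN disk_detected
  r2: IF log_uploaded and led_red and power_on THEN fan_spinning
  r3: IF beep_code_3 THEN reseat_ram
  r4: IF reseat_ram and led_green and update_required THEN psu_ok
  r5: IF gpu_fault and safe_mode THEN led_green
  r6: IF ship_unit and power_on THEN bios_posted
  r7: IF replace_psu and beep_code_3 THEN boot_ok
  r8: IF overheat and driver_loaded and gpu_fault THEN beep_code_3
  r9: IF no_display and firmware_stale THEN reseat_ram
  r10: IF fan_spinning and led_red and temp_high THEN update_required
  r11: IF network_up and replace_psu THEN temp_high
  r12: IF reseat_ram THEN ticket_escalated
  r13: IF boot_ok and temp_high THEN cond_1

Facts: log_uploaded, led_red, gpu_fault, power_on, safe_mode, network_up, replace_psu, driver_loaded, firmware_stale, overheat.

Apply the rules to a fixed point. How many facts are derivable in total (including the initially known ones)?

20

Round 1 — r2, r5, r8, r11, derive fan_spinning, led_green, beep_code_3, temp_high.
Round 2 — r3, r7, r10, derive reseat_ram, boot_ok, update_required.
Round 3 — r4, r12, r13, derive psu_ok, ticket_escalated, cond_1.
Closure: {beep_code_3, boot_ok, cond_1, driver_loaded, fan_spinning, firmware_stale, gpu_fault, led_green, led_red, log_uploaded, network_up, overheat, power_on, psu_ok, replace_psu, reseat_ram, safe_mode, temp_high, ticket_escalated, update_required} — 20 facts.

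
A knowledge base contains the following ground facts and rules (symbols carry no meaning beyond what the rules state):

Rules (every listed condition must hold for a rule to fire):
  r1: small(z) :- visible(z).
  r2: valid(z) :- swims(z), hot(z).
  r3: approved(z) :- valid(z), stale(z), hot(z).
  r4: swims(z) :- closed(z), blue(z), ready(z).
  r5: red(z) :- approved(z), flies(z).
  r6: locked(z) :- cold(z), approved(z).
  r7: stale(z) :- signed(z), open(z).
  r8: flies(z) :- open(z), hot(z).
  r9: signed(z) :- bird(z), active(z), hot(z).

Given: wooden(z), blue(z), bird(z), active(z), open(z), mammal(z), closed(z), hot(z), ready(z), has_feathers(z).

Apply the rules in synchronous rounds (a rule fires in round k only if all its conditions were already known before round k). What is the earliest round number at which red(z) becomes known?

Round 1: r4 [swims(z) :- closed(z), blue(z), ready(z).]; r8 [flies(z) :- open(z), hot(z).]; r9 [signed(z) :- bird(z), active(z), hot(z).]. Adds swims(z), flies(z), signed(z).
Round 2: r2 [valid(z) :- swims(z), hot(z).]; r7 [stale(z) :- signed(z), open(z).]. Adds valid(z), stale(z).
Round 3: r3 [approved(z) :- valid(z), stale(z), hot(z).]. Adds approved(z).
Round 4: r5 [red(z) :- approved(z), flies(z).]. Adds red(z).
red(z) first appears in round 4.

4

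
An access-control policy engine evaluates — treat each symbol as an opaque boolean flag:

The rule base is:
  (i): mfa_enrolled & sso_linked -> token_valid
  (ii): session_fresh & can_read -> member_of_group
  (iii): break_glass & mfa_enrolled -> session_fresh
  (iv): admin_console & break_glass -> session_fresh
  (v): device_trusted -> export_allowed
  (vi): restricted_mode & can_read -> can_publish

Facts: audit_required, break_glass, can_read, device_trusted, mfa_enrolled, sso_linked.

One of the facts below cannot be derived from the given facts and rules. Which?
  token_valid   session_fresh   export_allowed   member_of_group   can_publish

[1] (i) [mfa_enrolled & sso_linked -> token_valid]; (iii) [break_glass & mfa_enrolled -> session_fresh]; (v) [device_trusted -> export_allowed]. ⇒ new: token_valid, session_fresh, export_allowed.
[2] (ii) [session_fresh & can_read -> member_of_group]. ⇒ new: member_of_group.
Derived: export_allowed (round 1), token_valid (round 1), member_of_group (round 2), session_fresh (round 1). can_publish never appears in any round.

can_publish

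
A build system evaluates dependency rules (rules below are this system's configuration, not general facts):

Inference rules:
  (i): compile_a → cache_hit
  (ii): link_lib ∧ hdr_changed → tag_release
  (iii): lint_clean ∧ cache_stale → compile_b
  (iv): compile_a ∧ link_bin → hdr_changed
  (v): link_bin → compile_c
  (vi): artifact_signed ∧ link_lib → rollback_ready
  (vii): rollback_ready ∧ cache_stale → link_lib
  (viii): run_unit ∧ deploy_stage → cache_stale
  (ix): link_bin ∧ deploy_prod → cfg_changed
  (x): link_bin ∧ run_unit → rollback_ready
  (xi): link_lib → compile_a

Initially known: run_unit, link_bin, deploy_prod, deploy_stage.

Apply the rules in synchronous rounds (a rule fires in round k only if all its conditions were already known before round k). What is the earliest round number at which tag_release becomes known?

5

Round 1: (v) [link_bin → compile_c]; (viii) [run_unit ∧ deploy_stage → cache_stale]; (ix) [link_bin ∧ deploy_prod → cfg_changed]; (x) [link_bin ∧ run_unit → rollback_ready]. Adds compile_c, cache_stale, cfg_changed, rollback_ready.
Round 2: (vii) [rollback_ready ∧ cache_stale → link_lib]. Adds link_lib.
Round 3: (xi) [link_lib → compile_a]. Adds compile_a.
Round 4: (i) [compile_a → cache_hit]; (iv) [compile_a ∧ link_bin → hdr_changed]. Adds cache_hit, hdr_changed.
Round 5: (ii) [link_lib ∧ hdr_changed → tag_release]. Adds tag_release.
tag_release first appears in round 5.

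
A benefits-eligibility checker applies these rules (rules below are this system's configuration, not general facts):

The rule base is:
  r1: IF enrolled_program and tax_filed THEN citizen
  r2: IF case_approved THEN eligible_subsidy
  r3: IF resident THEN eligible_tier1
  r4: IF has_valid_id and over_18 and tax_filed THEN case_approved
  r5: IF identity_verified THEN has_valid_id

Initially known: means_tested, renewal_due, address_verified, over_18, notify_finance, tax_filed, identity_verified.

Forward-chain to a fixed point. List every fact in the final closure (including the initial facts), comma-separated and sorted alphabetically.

address_verified, case_approved, eligible_subsidy, has_valid_id, identity_verified, means_tested, notify_finance, over_18, renewal_due, tax_filed

Round 1 fires r5, giving has_valid_id.
Round 2 fires r4, giving case_approved.
Round 3 fires r2, giving eligible_subsidy.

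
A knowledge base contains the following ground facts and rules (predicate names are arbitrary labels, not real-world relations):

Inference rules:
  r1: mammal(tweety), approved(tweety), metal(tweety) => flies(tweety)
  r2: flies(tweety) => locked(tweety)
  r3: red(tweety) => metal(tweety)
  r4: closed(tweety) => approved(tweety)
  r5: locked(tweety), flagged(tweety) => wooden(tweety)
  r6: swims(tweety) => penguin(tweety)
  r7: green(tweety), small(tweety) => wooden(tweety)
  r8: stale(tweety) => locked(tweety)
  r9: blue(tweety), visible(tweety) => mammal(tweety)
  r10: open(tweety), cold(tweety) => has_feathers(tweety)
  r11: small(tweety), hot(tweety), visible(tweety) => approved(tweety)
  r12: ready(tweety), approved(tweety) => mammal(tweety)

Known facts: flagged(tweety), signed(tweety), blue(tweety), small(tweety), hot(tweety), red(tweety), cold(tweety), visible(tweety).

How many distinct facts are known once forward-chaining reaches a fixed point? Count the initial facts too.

14

Round 1 — r3, r9, r11, derive metal(tweety), mammal(tweety), approved(tweety).
Round 2 — r1, derive flies(tweety).
Round 3 — r2, derive locked(tweety).
Round 4 — r5, derive wooden(tweety).
Closure: {approved(tweety), blue(tweety), cold(tweety), flagged(tweety), flies(tweety), hot(tweety), locked(tweety), mammal(tweety), metal(tweety), red(tweety), signed(tweety), small(tweety), visible(tweety), wooden(tweety)} — 14 facts.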